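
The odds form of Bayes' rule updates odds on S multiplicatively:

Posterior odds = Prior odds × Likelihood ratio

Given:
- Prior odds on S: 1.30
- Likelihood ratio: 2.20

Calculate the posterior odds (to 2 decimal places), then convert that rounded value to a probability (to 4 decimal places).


Step 1: Calculate posterior odds
Posterior odds = Prior odds × LR
               = 1.30 × 2.20
               = 2.86

Step 2: Convert to probability
P(S|E) = Posterior odds / (1 + Posterior odds)
       = 2.86 / (1 + 2.86)
       = 2.86 / 3.86
       = 0.7409

The evidence increased P(S) from 0.5652 to 0.7409.


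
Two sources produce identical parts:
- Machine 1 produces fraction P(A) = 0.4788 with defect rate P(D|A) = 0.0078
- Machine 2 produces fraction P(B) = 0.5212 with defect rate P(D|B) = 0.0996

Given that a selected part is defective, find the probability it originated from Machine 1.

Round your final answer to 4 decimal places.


Let A = from Machine 1, D = defective

Given:
- P(A) = 0.4788, P(B) = 0.5212
- P(D|A) = 0.0078, P(D|B) = 0.0996

Step 1: Find P(D)
P(D) = P(D|A)P(A) + P(D|B)P(B)
     = 0.0078 × 0.4788 + 0.0996 × 0.5212
     = 0.00373464 + 0.05191152
     = 0.05564616

Step 2: Apply Bayes' theorem
P(A|D) = P(D|A)P(A) / P(D)
       = 0.00373464 / 0.05564616
       = 0.0671


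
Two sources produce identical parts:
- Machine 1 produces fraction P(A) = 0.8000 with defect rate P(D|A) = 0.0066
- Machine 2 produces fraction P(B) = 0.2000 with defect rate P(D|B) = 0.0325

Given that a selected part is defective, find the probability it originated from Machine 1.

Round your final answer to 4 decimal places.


Let A = from Machine 1, D = defective

Given:
- P(A) = 0.8000, P(B) = 0.2000
- P(D|A) = 0.0066, P(D|B) = 0.0325

Step 1: Find P(D)
P(D) = P(D|A)P(A) + P(D|B)P(B)
     = 0.0066 × 0.8000 + 0.0325 × 0.2000
     = 0.00528000 + 0.00650000
     = 0.01178000

Step 2: Apply Bayes' theorem
P(A|D) = P(D|A)P(A) / P(D)
       = 0.00528000 / 0.01178000
       = 0.4482


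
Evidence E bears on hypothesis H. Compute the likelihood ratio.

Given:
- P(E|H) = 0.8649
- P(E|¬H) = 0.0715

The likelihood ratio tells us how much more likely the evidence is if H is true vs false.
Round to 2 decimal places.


Likelihood Ratio (LR) = P(E|H) / P(E|¬H)

LR = 0.8649 / 0.0715
   = 12.10

The evidence is 12.10 times more likely if H is true than if H is false.
Because LR exceeds 1, E is evidence for H.


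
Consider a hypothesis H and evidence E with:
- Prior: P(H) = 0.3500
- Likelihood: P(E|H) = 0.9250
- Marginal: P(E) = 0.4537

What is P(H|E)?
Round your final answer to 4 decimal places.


Using Bayes' theorem:

P(H|E) = P(E|H) × P(H) / P(E)
       = 0.9250 × 0.3500 / 0.4537
       = 0.32375000 / 0.4537
       = 0.7136

The evidence strengthens our belief in H.
Prior: 0.3500 → Posterior: 0.7136


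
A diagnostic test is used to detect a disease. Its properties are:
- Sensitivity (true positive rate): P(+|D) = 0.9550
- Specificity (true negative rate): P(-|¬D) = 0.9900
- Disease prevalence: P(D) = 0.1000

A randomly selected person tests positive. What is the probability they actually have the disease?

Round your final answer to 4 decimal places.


Let D = has disease, + = positive test

Given:
- P(D) = 0.1000 (prevalence)
- P(+|D) = 0.9550 (sensitivity)
- P(-|¬D) = 0.9900 (specificity)
- P(+|¬D) = 0.0100 (false positive rate = 1 - specificity)

Step 1: Find P(+)
P(+) = P(+|D)P(D) + P(+|¬D)P(¬D)
     = 0.9550 × 0.1000 + 0.0100 × 0.9000
     = 0.09550000 + 0.00900000
     = 0.10450000

Step 2: Apply Bayes' theorem for P(D|+)
P(D|+) = P(+|D)P(D) / P(+)
       = 0.09550000 / 0.10450000
       = 0.9139


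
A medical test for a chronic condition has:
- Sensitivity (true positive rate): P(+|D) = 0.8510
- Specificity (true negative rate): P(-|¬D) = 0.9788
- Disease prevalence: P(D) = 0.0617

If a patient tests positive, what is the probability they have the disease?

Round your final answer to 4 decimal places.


Let D = has disease, + = positive test

Given:
- P(D) = 0.0617 (prevalence)
- P(+|D) = 0.8510 (sensitivity)
- P(-|¬D) = 0.9788 (specificity)
- P(+|¬D) = 0.0212 (false positive rate = 1 - specificity)

Step 1: Find P(+)
P(+) = P(+|D)P(D) + P(+|¬D)P(¬D)
     = 0.8510 × 0.0617 + 0.0212 × 0.9383
     = 0.05250670 + 0.01989196
     = 0.07239866

Step 2: Apply Bayes' theorem for P(D|+)
P(D|+) = P(+|D)P(D) / P(+)
       = 0.05250670 / 0.07239866
       = 0.7252


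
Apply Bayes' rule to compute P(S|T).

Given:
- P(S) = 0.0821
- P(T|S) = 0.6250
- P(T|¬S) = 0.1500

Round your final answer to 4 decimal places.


Bayes' theorem: P(S|T) = P(T|S) × P(S) / P(T)

Step 1: Calculate P(T) using law of total probability
P(T) = P(T|S)P(S) + P(T|¬S)P(¬S)
     = 0.6250 × 0.0821 + 0.1500 × 0.9179
     = 0.05131250 + 0.13768500
     = 0.18899750

Step 2: Apply Bayes' theorem
P(S|T) = P(T|S) × P(S) / P(T)
       = 0.05131250 / 0.18899750
       = 0.2715


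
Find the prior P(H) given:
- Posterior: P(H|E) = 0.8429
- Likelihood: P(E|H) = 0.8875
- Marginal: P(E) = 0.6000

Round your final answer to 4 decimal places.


From Bayes' theorem: P(H|E) = P(E|H) × P(H) / P(E)

Rearranging for P(H):
P(H) = P(H|E) × P(E) / P(E|H)
     = 0.8429 × 0.6000 / 0.8875
     = 0.50574000 / 0.8875
     = 0.5698


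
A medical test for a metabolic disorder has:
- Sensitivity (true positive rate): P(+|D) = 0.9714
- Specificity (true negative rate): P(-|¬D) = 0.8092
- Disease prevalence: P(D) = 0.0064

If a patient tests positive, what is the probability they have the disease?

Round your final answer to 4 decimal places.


Let D = has disease, + = positive test

Given:
- P(D) = 0.0064 (prevalence)
- P(+|D) = 0.9714 (sensitivity)
- P(-|¬D) = 0.8092 (specificity)
- P(+|¬D) = 0.1908 (false positive rate = 1 - specificity)

Step 1: Find P(+)
P(+) = P(+|D)P(D) + P(+|¬D)P(¬D)
     = 0.9714 × 0.0064 + 0.1908 × 0.9936
     = 0.00621696 + 0.18957888
     = 0.19579584

Step 2: Apply Bayes' theorem for P(D|+)
P(D|+) = P(+|D)P(D) / P(+)
       = 0.00621696 / 0.19579584
       = 0.0318


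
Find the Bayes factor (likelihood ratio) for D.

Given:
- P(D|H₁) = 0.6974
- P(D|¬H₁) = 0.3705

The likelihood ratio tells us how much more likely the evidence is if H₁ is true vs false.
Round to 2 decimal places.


Likelihood Ratio (LR) = P(D|H₁) / P(D|¬H₁)

LR = 0.6974 / 0.3705
   = 1.88

The evidence is 1.88 times more likely if H₁ is true than if H₁ is false.
Because LR exceeds 1, D is evidence for H₁.


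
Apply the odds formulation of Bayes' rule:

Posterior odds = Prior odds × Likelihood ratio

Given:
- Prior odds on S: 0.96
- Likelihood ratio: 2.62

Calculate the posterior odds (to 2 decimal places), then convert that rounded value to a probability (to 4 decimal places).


Step 1: Calculate posterior odds
Posterior odds = Prior odds × LR
               = 0.96 × 2.62
               = 2.52

Step 2: Convert to probability
P(S|E) = Posterior odds / (1 + Posterior odds)
       = 2.52 / (1 + 2.52)
       = 2.52 / 3.52
       = 0.7159

The evidence increased P(S) from 0.4898 to 0.7159.


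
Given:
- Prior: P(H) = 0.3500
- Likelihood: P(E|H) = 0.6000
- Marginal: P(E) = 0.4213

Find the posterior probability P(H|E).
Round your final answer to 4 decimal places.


Using Bayes' theorem:

P(H|E) = P(E|H) × P(H) / P(E)
       = 0.6000 × 0.3500 / 0.4213
       = 0.21000000 / 0.4213
       = 0.4985

The evidence strengthens our belief in H.
Prior: 0.3500 → Posterior: 0.4985


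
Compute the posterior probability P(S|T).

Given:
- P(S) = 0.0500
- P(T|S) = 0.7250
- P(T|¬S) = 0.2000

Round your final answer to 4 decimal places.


Bayes' theorem: P(S|T) = P(T|S) × P(S) / P(T)

Step 1: Calculate P(T) using law of total probability
P(T) = P(T|S)P(S) + P(T|¬S)P(¬S)
     = 0.7250 × 0.0500 + 0.2000 × 0.9500
     = 0.03625000 + 0.19000000
     = 0.22625000

Step 2: Apply Bayes' theorem
P(S|T) = P(T|S) × P(S) / P(T)
       = 0.03625000 / 0.22625000
       = 0.1602


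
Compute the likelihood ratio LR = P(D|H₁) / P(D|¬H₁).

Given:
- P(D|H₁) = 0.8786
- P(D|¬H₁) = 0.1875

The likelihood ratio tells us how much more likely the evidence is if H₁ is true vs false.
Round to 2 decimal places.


Likelihood Ratio (LR) = P(D|H₁) / P(D|¬H₁)

LR = 0.8786 / 0.1875
   = 4.69

The evidence is 4.69 times more likely if H₁ is true than if H₁ is false.
Since LR > 1, the evidence supports H₁ over ¬H₁.


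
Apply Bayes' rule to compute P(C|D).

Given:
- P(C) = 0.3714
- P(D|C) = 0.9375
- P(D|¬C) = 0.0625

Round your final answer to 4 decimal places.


Bayes' theorem: P(C|D) = P(D|C) × P(C) / P(D)

Step 1: Calculate P(D) using law of total probability
P(D) = P(D|C)P(C) + P(D|¬C)P(¬C)
     = 0.9375 × 0.3714 + 0.0625 × 0.6286
     = 0.34818750 + 0.03928750
     = 0.38747500

Step 2: Apply Bayes' theorem
P(C|D) = P(D|C) × P(C) / P(D)
       = 0.34818750 / 0.38747500
       = 0.8986


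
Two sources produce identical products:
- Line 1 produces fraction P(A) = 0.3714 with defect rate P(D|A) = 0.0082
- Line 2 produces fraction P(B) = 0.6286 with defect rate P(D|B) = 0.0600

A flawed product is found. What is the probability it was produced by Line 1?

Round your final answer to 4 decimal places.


Let A = from Line 1, D = flawed

Given:
- P(A) = 0.3714, P(B) = 0.6286
- P(D|A) = 0.0082, P(D|B) = 0.0600

Step 1: Find P(D)
P(D) = P(D|A)P(A) + P(D|B)P(B)
     = 0.0082 × 0.3714 + 0.0600 × 0.6286
     = 0.00304548 + 0.03771600
     = 0.04076148

Step 2: Apply Bayes' theorem
P(A|D) = P(D|A)P(A) / P(D)
       = 0.00304548 / 0.04076148
       = 0.0747


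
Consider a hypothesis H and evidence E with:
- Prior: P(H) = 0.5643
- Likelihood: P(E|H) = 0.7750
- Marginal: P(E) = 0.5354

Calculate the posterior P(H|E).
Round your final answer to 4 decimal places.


Using Bayes' theorem:

P(H|E) = P(E|H) × P(H) / P(E)
       = 0.7750 × 0.5643 / 0.5354
       = 0.43733250 / 0.5354
       = 0.8168

The evidence strengthens our belief in H.
Prior: 0.5643 → Posterior: 0.8168


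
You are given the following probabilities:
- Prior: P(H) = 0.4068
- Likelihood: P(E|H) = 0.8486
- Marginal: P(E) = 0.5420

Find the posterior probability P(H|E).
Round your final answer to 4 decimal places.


Using Bayes' theorem:

P(H|E) = P(E|H) × P(H) / P(E)
       = 0.8486 × 0.4068 / 0.5420
       = 0.34521048 / 0.5420
       = 0.6369

The evidence strengthens our belief in H.
Prior: 0.4068 → Posterior: 0.6369


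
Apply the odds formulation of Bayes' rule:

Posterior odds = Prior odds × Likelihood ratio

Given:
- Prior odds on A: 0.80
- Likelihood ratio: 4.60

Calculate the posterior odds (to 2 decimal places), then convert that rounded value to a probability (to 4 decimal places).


Step 1: Calculate posterior odds
Posterior odds = Prior odds × LR
               = 0.80 × 4.60
               = 3.68

Step 2: Convert to probability
P(A|E) = Posterior odds / (1 + Posterior odds)
       = 3.68 / (1 + 3.68)
       = 3.68 / 4.68
       = 0.7863

The evidence increased P(A) from 0.4444 to 0.7863.


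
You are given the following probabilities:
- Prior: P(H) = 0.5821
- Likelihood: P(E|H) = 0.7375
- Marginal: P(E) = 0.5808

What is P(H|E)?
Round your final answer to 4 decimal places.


Using Bayes' theorem:

P(H|E) = P(E|H) × P(H) / P(E)
       = 0.7375 × 0.5821 / 0.5808
       = 0.42929875 / 0.5808
       = 0.7392

The evidence strengthens our belief in H.
Prior: 0.5821 → Posterior: 0.7392


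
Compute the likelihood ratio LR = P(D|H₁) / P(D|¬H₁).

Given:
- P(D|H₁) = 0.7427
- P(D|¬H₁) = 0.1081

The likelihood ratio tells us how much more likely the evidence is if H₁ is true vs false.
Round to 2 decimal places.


Likelihood Ratio (LR) = P(D|H₁) / P(D|¬H₁)

LR = 0.7427 / 0.1081
   = 6.87

The evidence is 6.87 times more likely if H₁ is true than if H₁ is false.
Since LR > 1, the evidence supports H₁ over ¬H₁.


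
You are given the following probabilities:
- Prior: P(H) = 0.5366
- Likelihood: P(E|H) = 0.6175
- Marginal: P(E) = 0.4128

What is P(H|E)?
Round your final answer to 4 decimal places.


Using Bayes' theorem:

P(H|E) = P(E|H) × P(H) / P(E)
       = 0.6175 × 0.5366 / 0.4128
       = 0.33135050 / 0.4128
       = 0.8027

The evidence strengthens our belief in H.
Prior: 0.5366 → Posterior: 0.8027


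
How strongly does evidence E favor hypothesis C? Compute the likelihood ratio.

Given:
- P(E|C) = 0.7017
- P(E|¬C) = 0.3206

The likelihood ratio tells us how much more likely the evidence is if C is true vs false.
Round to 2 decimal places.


Likelihood Ratio (LR) = P(E|C) / P(E|¬C)

LR = 0.7017 / 0.3206
   = 2.19

The evidence is 2.19 times more likely if C is true than if C is false.
LR > 1, so observing E raises the odds in favor of C.


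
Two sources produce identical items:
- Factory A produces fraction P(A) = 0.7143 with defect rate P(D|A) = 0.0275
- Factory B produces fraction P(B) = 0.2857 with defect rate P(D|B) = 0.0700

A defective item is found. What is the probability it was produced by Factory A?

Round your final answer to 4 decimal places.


Let A = from Factory A, D = defective

Given:
- P(A) = 0.7143, P(B) = 0.2857
- P(D|A) = 0.0275, P(D|B) = 0.0700

Step 1: Find P(D)
P(D) = P(D|A)P(A) + P(D|B)P(B)
     = 0.0275 × 0.7143 + 0.0700 × 0.2857
     = 0.01964325 + 0.01999900
     = 0.03964225

Step 2: Apply Bayes' theorem
P(A|D) = P(D|A)P(A) / P(D)
       = 0.01964325 / 0.03964225
       = 0.4955


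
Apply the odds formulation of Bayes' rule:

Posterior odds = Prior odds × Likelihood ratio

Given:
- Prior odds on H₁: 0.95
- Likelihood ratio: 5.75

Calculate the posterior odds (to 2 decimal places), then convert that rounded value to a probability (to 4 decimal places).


Step 1: Calculate posterior odds
Posterior odds = Prior odds × LR
               = 0.95 × 5.75
               = 5.46

Step 2: Convert to probability
P(H₁|E) = Posterior odds / (1 + Posterior odds)
       = 5.46 / (1 + 5.46)
       = 5.46 / 6.46
       = 0.8452

The evidence increased P(H₁) from 0.4872 to 0.8452.


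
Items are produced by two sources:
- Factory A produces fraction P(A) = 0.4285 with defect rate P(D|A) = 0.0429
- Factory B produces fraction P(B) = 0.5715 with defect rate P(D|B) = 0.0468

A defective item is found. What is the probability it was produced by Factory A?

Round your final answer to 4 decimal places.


Let A = from Factory A, D = defective

Given:
- P(A) = 0.4285, P(B) = 0.5715
- P(D|A) = 0.0429, P(D|B) = 0.0468

Step 1: Find P(D)
P(D) = P(D|A)P(A) + P(D|B)P(B)
     = 0.0429 × 0.4285 + 0.0468 × 0.5715
     = 0.01838265 + 0.02674620
     = 0.04512885

Step 2: Apply Bayes' theorem
P(A|D) = P(D|A)P(A) / P(D)
       = 0.01838265 / 0.04512885
       = 0.4073


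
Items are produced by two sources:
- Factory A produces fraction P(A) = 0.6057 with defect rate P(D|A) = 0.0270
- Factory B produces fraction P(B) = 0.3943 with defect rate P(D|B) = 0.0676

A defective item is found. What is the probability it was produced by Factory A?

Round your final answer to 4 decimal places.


Let A = from Factory A, D = defective

Given:
- P(A) = 0.6057, P(B) = 0.3943
- P(D|A) = 0.0270, P(D|B) = 0.0676

Step 1: Find P(D)
P(D) = P(D|A)P(A) + P(D|B)P(B)
     = 0.0270 × 0.6057 + 0.0676 × 0.3943
     = 0.01635390 + 0.02665468
     = 0.04300858

Step 2: Apply Bayes' theorem
P(A|D) = P(D|A)P(A) / P(D)
       = 0.01635390 / 0.04300858
       = 0.3802


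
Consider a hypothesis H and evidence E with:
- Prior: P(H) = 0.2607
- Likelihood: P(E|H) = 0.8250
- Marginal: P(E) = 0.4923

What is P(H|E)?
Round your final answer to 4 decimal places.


Using Bayes' theorem:

P(H|E) = P(E|H) × P(H) / P(E)
       = 0.8250 × 0.2607 / 0.4923
       = 0.21507750 / 0.4923
       = 0.4369

The evidence strengthens our belief in H.
Prior: 0.2607 → Posterior: 0.4369


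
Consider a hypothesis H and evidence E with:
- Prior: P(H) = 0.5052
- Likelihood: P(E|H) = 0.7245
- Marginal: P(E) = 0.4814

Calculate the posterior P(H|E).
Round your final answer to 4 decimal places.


Using Bayes' theorem:

P(H|E) = P(E|H) × P(H) / P(E)
       = 0.7245 × 0.5052 / 0.4814
       = 0.36601740 / 0.4814
       = 0.7603

The evidence strengthens our belief in H.
Prior: 0.5052 → Posterior: 0.7603


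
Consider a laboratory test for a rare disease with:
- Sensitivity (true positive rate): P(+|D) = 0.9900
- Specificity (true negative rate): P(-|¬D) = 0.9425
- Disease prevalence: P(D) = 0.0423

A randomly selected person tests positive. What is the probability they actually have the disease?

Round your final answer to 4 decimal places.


Let D = has disease, + = positive test

Given:
- P(D) = 0.0423 (prevalence)
- P(+|D) = 0.9900 (sensitivity)
- P(-|¬D) = 0.9425 (specificity)
- P(+|¬D) = 0.0575 (false positive rate = 1 - specificity)

Step 1: Find P(+)
P(+) = P(+|D)P(D) + P(+|¬D)P(¬D)
     = 0.9900 × 0.0423 + 0.0575 × 0.9577
     = 0.04187700 + 0.05506775
     = 0.09694475

Step 2: Apply Bayes' theorem for P(D|+)
P(D|+) = P(+|D)P(D) / P(+)
       = 0.04187700 / 0.09694475
       = 0.4320


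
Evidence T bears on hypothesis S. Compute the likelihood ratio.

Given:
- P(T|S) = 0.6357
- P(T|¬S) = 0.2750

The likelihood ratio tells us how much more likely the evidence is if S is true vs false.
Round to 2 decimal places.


Likelihood Ratio (LR) = P(T|S) / P(T|¬S)

LR = 0.6357 / 0.2750
   = 2.31

The evidence is 2.31 times more likely if S is true than if S is false.
Since LR > 1, the evidence supports S over ¬S.


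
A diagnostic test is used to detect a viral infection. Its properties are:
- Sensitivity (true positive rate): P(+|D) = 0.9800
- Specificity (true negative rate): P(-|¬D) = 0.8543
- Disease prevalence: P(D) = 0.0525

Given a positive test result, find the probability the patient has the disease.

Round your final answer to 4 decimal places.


Let D = has disease, + = positive test

Given:
- P(D) = 0.0525 (prevalence)
- P(+|D) = 0.9800 (sensitivity)
- P(-|¬D) = 0.8543 (specificity)
- P(+|¬D) = 0.1457 (false positive rate = 1 - specificity)

Step 1: Find P(+)
P(+) = P(+|D)P(D) + P(+|¬D)P(¬D)
     = 0.9800 × 0.0525 + 0.1457 × 0.9475
     = 0.05145000 + 0.13805075
     = 0.18950075

Step 2: Apply Bayes' theorem for P(D|+)
P(D|+) = P(+|D)P(D) / P(+)
       = 0.05145000 / 0.18950075
       = 0.2715


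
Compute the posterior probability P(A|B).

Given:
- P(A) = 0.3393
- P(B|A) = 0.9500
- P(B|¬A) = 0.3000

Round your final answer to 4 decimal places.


Bayes' theorem: P(A|B) = P(B|A) × P(A) / P(B)

Step 1: Calculate P(B) using law of total probability
P(B) = P(B|A)P(A) + P(B|¬A)P(¬A)
     = 0.9500 × 0.3393 + 0.3000 × 0.6607
     = 0.32233500 + 0.19821000
     = 0.52054500

Step 2: Apply Bayes' theorem
P(A|B) = P(B|A) × P(A) / P(B)
       = 0.32233500 / 0.52054500
       = 0.6192


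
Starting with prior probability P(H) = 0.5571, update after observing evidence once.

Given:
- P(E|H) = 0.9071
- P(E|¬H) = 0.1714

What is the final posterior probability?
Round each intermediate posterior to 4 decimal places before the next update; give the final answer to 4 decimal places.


Sequential Bayesian updating:

Initial prior: P(H) = 0.5571

Update 1:
  P(E) = 0.9071 × 0.5571 + 0.1714 × 0.4429 = 0.50534541 + 0.07591306 = 0.58125847
  P(H|E) = 0.50534541 / 0.58125847 = 0.8694

Final posterior: 0.8694


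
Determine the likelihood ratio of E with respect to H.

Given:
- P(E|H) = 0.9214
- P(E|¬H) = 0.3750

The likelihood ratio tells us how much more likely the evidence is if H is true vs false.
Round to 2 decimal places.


Likelihood Ratio (LR) = P(E|H) / P(E|¬H)

LR = 0.9214 / 0.3750
   = 2.46

The evidence is 2.46 times more likely if H is true than if H is false.
LR > 1, so observing E raises the odds in favor of H.


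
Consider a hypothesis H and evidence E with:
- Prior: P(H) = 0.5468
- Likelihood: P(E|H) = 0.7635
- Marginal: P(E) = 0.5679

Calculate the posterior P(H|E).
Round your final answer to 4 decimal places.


Using Bayes' theorem:

P(H|E) = P(E|H) × P(H) / P(E)
       = 0.7635 × 0.5468 / 0.5679
       = 0.41748180 / 0.5679
       = 0.7351

The evidence strengthens our belief in H.
Prior: 0.5468 → Posterior: 0.7351


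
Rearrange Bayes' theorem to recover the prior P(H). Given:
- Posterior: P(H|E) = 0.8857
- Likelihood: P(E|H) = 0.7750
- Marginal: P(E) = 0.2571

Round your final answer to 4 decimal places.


From Bayes' theorem: P(H|E) = P(E|H) × P(H) / P(E)

Rearranging for P(H):
P(H) = P(H|E) × P(E) / P(E|H)
     = 0.8857 × 0.2571 / 0.7750
     = 0.22771347 / 0.7750
     = 0.2938


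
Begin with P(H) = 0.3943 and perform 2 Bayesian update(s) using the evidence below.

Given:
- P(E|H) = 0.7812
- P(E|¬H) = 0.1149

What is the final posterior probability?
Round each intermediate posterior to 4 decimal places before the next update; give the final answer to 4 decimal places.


Sequential Bayesian updating:

Initial prior: P(H) = 0.3943

Update 1:
  P(E) = 0.7812 × 0.3943 + 0.1149 × 0.6057 = 0.30802716 + 0.06959493 = 0.37762209
  P(H|E) = 0.30802716 / 0.37762209 = 0.8157

Update 2:
  P(E) = 0.7812 × 0.8157 + 0.1149 × 0.1843 = 0.63722484 + 0.02117607 = 0.65840091
  P(H|E) = 0.63722484 / 0.65840091 = 0.9678

Final posterior: 0.9678


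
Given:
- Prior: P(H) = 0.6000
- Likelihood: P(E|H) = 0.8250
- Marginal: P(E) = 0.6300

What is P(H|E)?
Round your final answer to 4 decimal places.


Using Bayes' theorem:

P(H|E) = P(E|H) × P(H) / P(E)
       = 0.8250 × 0.6000 / 0.6300
       = 0.49500000 / 0.6300
       = 0.7857

The evidence strengthens our belief in H.
Prior: 0.6000 → Posterior: 0.7857


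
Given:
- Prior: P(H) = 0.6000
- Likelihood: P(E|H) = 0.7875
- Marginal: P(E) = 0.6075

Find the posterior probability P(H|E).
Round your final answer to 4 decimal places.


Using Bayes' theorem:

P(H|E) = P(E|H) × P(H) / P(E)
       = 0.7875 × 0.6000 / 0.6075
       = 0.47250000 / 0.6075
       = 0.7778

The evidence strengthens our belief in H.
Prior: 0.6000 → Posterior: 0.7778


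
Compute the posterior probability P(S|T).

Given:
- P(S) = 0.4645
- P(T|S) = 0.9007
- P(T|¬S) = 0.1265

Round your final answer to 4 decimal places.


Bayes' theorem: P(S|T) = P(T|S) × P(S) / P(T)

Step 1: Calculate P(T) using law of total probability
P(T) = P(T|S)P(S) + P(T|¬S)P(¬S)
     = 0.9007 × 0.4645 + 0.1265 × 0.5355
     = 0.41837515 + 0.06774075
     = 0.48611590

Step 2: Apply Bayes' theorem
P(S|T) = P(T|S) × P(S) / P(T)
       = 0.41837515 / 0.48611590
       = 0.8606


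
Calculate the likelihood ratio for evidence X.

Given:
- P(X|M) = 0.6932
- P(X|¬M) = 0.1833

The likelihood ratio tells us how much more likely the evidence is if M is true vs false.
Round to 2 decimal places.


Likelihood Ratio (LR) = P(X|M) / P(X|¬M)

LR = 0.6932 / 0.1833
   = 3.78

The evidence is 3.78 times more likely if M is true than if M is false.
Since LR > 1, the evidence supports M over ¬M.


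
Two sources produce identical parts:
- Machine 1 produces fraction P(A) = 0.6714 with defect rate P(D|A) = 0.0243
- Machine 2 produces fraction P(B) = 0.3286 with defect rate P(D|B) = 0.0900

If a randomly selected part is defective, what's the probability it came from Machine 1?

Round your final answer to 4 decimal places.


Let A = from Machine 1, D = defective

Given:
- P(A) = 0.6714, P(B) = 0.3286
- P(D|A) = 0.0243, P(D|B) = 0.0900

Step 1: Find P(D)
P(D) = P(D|A)P(A) + P(D|B)P(B)
     = 0.0243 × 0.6714 + 0.0900 × 0.3286
     = 0.01631502 + 0.02957400
     = 0.04588902

Step 2: Apply Bayes' theorem
P(A|D) = P(D|A)P(A) / P(D)
       = 0.01631502 / 0.04588902
       = 0.3555


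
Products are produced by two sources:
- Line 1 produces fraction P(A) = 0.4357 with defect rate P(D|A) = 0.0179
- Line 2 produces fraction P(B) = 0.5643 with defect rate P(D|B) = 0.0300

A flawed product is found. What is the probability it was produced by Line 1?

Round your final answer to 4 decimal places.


Let A = from Line 1, D = flawed

Given:
- P(A) = 0.4357, P(B) = 0.5643
- P(D|A) = 0.0179, P(D|B) = 0.0300

Step 1: Find P(D)
P(D) = P(D|A)P(A) + P(D|B)P(B)
     = 0.0179 × 0.4357 + 0.0300 × 0.5643
     = 0.00779903 + 0.01692900
     = 0.02472803

Step 2: Apply Bayes' theorem
P(A|D) = P(D|A)P(A) / P(D)
       = 0.00779903 / 0.02472803
       = 0.3154


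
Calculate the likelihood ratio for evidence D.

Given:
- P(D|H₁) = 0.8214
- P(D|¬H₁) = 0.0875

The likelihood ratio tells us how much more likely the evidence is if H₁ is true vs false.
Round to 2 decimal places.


Likelihood Ratio (LR) = P(D|H₁) / P(D|¬H₁)

LR = 0.8214 / 0.0875
   = 9.39

The evidence is 9.39 times more likely if H₁ is true than if H₁ is false.
Because LR exceeds 1, D is evidence for H₁.


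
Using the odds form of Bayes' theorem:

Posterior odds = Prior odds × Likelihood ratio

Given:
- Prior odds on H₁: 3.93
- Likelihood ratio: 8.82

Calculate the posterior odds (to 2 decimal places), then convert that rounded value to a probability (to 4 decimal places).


Step 1: Calculate posterior odds
Posterior odds = Prior odds × LR
               = 3.93 × 8.82
               = 34.66

Step 2: Convert to probability
P(H₁|E) = Posterior odds / (1 + Posterior odds)
       = 34.66 / (1 + 34.66)
       = 34.66 / 35.66
       = 0.9720

The evidence increased P(H₁) from 0.7972 to 0.9720.


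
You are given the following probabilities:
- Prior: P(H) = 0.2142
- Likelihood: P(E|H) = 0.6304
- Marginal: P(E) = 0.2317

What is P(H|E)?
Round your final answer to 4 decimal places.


Using Bayes' theorem:

P(H|E) = P(E|H) × P(H) / P(E)
       = 0.6304 × 0.2142 / 0.2317
       = 0.13503168 / 0.2317
       = 0.5828

The evidence strengthens our belief in H.
Prior: 0.2142 → Posterior: 0.5828


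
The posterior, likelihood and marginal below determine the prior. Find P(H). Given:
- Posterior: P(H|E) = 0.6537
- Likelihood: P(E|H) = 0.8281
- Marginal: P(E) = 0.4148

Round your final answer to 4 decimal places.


From Bayes' theorem: P(H|E) = P(E|H) × P(H) / P(E)

Rearranging for P(H):
P(H) = P(H|E) × P(E) / P(E|H)
     = 0.6537 × 0.4148 / 0.8281
     = 0.27115476 / 0.8281
     = 0.3274


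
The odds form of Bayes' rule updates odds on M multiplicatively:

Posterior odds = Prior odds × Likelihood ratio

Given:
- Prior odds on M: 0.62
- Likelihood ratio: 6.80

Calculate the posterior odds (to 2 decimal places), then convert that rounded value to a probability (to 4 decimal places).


Step 1: Calculate posterior odds
Posterior odds = Prior odds × LR
               = 0.62 × 6.80
               = 4.22

Step 2: Convert to probability
P(M|E) = Posterior odds / (1 + Posterior odds)
       = 4.22 / (1 + 4.22)
       = 4.22 / 5.22
       = 0.8084

The evidence increased P(M) from 0.3827 to 0.8084.


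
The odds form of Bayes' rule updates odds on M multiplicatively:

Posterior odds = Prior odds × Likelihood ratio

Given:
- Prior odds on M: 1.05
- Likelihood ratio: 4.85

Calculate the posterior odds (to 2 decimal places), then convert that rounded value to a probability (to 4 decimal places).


Step 1: Calculate posterior odds
Posterior odds = Prior odds × LR
               = 1.05 × 4.85
               = 5.09

Step 2: Convert to probability
P(M|E) = Posterior odds / (1 + Posterior odds)
       = 5.09 / (1 + 5.09)
       = 5.09 / 6.09
       = 0.8358

The evidence increased P(M) from 0.5122 to 0.8358.


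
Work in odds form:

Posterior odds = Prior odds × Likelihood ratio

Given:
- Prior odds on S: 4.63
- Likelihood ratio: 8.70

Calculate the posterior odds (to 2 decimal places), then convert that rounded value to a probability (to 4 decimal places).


Step 1: Calculate posterior odds
Posterior odds = Prior odds × LR
               = 4.63 × 8.70
               = 40.28

Step 2: Convert to probability
P(S|E) = Posterior odds / (1 + Posterior odds)
       = 40.28 / (1 + 40.28)
       = 40.28 / 41.28
       = 0.9758

The evidence increased P(S) from 0.8224 to 0.9758.


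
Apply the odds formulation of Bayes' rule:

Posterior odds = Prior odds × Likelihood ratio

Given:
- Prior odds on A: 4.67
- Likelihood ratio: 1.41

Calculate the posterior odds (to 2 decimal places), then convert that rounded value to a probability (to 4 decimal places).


Step 1: Calculate posterior odds
Posterior odds = Prior odds × LR
               = 4.67 × 1.41
               = 6.58

Step 2: Convert to probability
P(A|E) = Posterior odds / (1 + Posterior odds)
       = 6.58 / (1 + 6.58)
       = 6.58 / 7.58
       = 0.8681

The evidence increased P(A) from 0.8236 to 0.8681.


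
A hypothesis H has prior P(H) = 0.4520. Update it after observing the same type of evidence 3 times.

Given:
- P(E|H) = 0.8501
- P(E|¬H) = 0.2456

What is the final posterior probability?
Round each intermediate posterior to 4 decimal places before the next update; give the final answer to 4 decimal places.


Sequential Bayesian updating:

Initial prior: P(H) = 0.4520

Update 1:
  P(E) = 0.8501 × 0.4520 + 0.2456 × 0.5480 = 0.38424520 + 0.13458880 = 0.51883400
  P(H|E) = 0.38424520 / 0.51883400 = 0.7406

Update 2:
  P(E) = 0.8501 × 0.7406 + 0.2456 × 0.2594 = 0.62958406 + 0.06370864 = 0.69329270
  P(H|E) = 0.62958406 / 0.69329270 = 0.9081

Update 3:
  P(E) = 0.8501 × 0.9081 + 0.2456 × 0.0919 = 0.77197581 + 0.02257064 = 0.79454645
  P(H|E) = 0.77197581 / 0.79454645 = 0.9716

Final posterior: 0.9716


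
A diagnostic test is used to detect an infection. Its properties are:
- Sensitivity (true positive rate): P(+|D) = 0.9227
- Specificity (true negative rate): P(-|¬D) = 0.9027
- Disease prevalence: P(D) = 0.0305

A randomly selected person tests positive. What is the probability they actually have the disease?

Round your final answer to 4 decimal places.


Let D = has disease, + = positive test

Given:
- P(D) = 0.0305 (prevalence)
- P(+|D) = 0.9227 (sensitivity)
- P(-|¬D) = 0.9027 (specificity)
- P(+|¬D) = 0.0973 (false positive rate = 1 - specificity)

Step 1: Find P(+)
P(+) = P(+|D)P(D) + P(+|¬D)P(¬D)
     = 0.9227 × 0.0305 + 0.0973 × 0.9695
     = 0.02814235 + 0.09433235
     = 0.12247470

Step 2: Apply Bayes' theorem for P(D|+)
P(D|+) = P(+|D)P(D) / P(+)
       = 0.02814235 / 0.12247470
       = 0.2298


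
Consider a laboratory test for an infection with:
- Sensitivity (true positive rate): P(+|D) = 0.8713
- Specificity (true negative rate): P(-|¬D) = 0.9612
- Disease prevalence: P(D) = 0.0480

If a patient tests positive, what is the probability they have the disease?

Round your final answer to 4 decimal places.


Let D = has disease, + = positive test

Given:
- P(D) = 0.0480 (prevalence)
- P(+|D) = 0.8713 (sensitivity)
- P(-|¬D) = 0.9612 (specificity)
- P(+|¬D) = 0.0388 (false positive rate = 1 - specificity)

Step 1: Find P(+)
P(+) = P(+|D)P(D) + P(+|¬D)P(¬D)
     = 0.8713 × 0.0480 + 0.0388 × 0.9520
     = 0.04182240 + 0.03693760
     = 0.07876000

Step 2: Apply Bayes' theorem for P(D|+)
P(D|+) = P(+|D)P(D) / P(+)
       = 0.04182240 / 0.07876000
       = 0.5310


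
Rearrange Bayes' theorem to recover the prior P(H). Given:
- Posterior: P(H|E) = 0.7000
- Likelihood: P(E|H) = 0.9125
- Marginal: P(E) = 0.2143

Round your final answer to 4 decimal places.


From Bayes' theorem: P(H|E) = P(E|H) × P(H) / P(E)

Rearranging for P(H):
P(H) = P(H|E) × P(E) / P(E|H)
     = 0.7000 × 0.2143 / 0.9125
     = 0.15001000 / 0.9125
     = 0.1644


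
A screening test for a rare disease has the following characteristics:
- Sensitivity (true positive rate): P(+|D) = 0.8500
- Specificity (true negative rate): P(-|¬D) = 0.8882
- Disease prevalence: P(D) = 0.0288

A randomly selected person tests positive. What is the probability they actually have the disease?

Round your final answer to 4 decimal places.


Let D = has disease, + = positive test

Given:
- P(D) = 0.0288 (prevalence)
- P(+|D) = 0.8500 (sensitivity)
- P(-|¬D) = 0.8882 (specificity)
- P(+|¬D) = 0.1118 (false positive rate = 1 - specificity)

Step 1: Find P(+)
P(+) = P(+|D)P(D) + P(+|¬D)P(¬D)
     = 0.8500 × 0.0288 + 0.1118 × 0.9712
     = 0.02448000 + 0.10858016
     = 0.13306016

Step 2: Apply Bayes' theorem for P(D|+)
P(D|+) = P(+|D)P(D) / P(+)
       = 0.02448000 / 0.13306016
       = 0.1840


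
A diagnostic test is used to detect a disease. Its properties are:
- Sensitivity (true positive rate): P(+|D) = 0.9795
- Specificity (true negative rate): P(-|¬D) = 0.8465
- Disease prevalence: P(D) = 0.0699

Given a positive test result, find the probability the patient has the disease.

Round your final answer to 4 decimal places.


Let D = has disease, + = positive test

Given:
- P(D) = 0.0699 (prevalence)
- P(+|D) = 0.9795 (sensitivity)
- P(-|¬D) = 0.8465 (specificity)
- P(+|¬D) = 0.1535 (false positive rate = 1 - specificity)

Step 1: Find P(+)
P(+) = P(+|D)P(D) + P(+|¬D)P(¬D)
     = 0.9795 × 0.0699 + 0.1535 × 0.9301
     = 0.06846705 + 0.14277035
     = 0.21123740

Step 2: Apply Bayes' theorem for P(D|+)
P(D|+) = P(+|D)P(D) / P(+)
       = 0.06846705 / 0.21123740
       = 0.3241


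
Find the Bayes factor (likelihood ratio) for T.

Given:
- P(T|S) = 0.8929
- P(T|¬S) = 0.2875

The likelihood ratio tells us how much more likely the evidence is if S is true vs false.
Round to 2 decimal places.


Likelihood Ratio (LR) = P(T|S) / P(T|¬S)

LR = 0.8929 / 0.2875
   = 3.11

The evidence is 3.11 times more likely if S is true than if S is false.
LR > 1, so observing T raises the odds in favor of S.


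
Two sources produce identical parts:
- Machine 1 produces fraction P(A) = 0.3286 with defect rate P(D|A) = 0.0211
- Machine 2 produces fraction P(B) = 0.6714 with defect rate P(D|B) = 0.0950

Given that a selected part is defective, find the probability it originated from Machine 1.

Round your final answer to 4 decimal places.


Let A = from Machine 1, D = defective

Given:
- P(A) = 0.3286, P(B) = 0.6714
- P(D|A) = 0.0211, P(D|B) = 0.0950

Step 1: Find P(D)
P(D) = P(D|A)P(A) + P(D|B)P(B)
     = 0.0211 × 0.3286 + 0.0950 × 0.6714
     = 0.00693346 + 0.06378300
     = 0.07071646

Step 2: Apply Bayes' theorem
P(A|D) = P(D|A)P(A) / P(D)
       = 0.00693346 / 0.07071646
       = 0.0980


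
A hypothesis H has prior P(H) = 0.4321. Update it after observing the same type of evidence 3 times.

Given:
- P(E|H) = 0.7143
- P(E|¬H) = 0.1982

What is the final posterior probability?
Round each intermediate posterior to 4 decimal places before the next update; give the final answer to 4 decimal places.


Sequential Bayesian updating:

Initial prior: P(H) = 0.4321

Update 1:
  P(E) = 0.7143 × 0.4321 + 0.1982 × 0.5679 = 0.30864903 + 0.11255778 = 0.42120681
  P(H|E) = 0.30864903 / 0.42120681 = 0.7328

Update 2:
  P(E) = 0.7143 × 0.7328 + 0.1982 × 0.2672 = 0.52343904 + 0.05295904 = 0.57639808
  P(H|E) = 0.52343904 / 0.57639808 = 0.9081

Update 3:
  P(E) = 0.7143 × 0.9081 + 0.1982 × 0.0919 = 0.64865583 + 0.01821458 = 0.66687041
  P(H|E) = 0.64865583 / 0.66687041 = 0.9727

Final posterior: 0.9727


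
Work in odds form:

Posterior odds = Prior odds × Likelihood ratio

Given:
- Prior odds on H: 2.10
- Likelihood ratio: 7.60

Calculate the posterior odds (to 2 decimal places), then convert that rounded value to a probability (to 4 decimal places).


Step 1: Calculate posterior odds
Posterior odds = Prior odds × LR
               = 2.10 × 7.60
               = 15.96

Step 2: Convert to probability
P(H|E) = Posterior odds / (1 + Posterior odds)
       = 15.96 / (1 + 15.96)
       = 15.96 / 16.96
       = 0.9410

The evidence increased P(H) from 0.6774 to 0.9410.


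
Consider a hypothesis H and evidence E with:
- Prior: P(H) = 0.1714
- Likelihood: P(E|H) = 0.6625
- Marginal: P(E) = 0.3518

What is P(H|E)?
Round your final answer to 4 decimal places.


Using Bayes' theorem:

P(H|E) = P(E|H) × P(H) / P(E)
       = 0.6625 × 0.1714 / 0.3518
       = 0.11355250 / 0.3518
       = 0.3228

The evidence strengthens our belief in H.
Prior: 0.1714 → Posterior: 0.3228


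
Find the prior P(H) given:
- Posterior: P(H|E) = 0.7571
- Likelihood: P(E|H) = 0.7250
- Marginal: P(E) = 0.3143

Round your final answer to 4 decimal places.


From Bayes' theorem: P(H|E) = P(E|H) × P(H) / P(E)

Rearranging for P(H):
P(H) = P(H|E) × P(E) / P(E|H)
     = 0.7571 × 0.3143 / 0.7250
     = 0.23795653 / 0.7250
     = 0.3282


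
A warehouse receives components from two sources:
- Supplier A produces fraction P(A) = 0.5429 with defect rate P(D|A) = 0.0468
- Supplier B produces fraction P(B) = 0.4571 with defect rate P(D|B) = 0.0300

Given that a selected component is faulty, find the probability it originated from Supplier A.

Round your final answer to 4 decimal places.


Let A = from Supplier A, D = faulty

Given:
- P(A) = 0.5429, P(B) = 0.4571
- P(D|A) = 0.0468, P(D|B) = 0.0300

Step 1: Find P(D)
P(D) = P(D|A)P(A) + P(D|B)P(B)
     = 0.0468 × 0.5429 + 0.0300 × 0.4571
     = 0.02540772 + 0.01371300
     = 0.03912072

Step 2: Apply Bayes' theorem
P(A|D) = P(D|A)P(A) / P(D)
       = 0.02540772 / 0.03912072
       = 0.6495


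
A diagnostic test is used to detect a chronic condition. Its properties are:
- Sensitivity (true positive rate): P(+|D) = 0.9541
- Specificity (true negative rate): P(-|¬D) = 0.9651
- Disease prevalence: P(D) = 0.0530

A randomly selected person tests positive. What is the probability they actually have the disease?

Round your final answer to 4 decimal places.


Let D = has disease, + = positive test

Given:
- P(D) = 0.0530 (prevalence)
- P(+|D) = 0.9541 (sensitivity)
- P(-|¬D) = 0.9651 (specificity)
- P(+|¬D) = 0.0349 (false positive rate = 1 - specificity)

Step 1: Find P(+)
P(+) = P(+|D)P(D) + P(+|¬D)P(¬D)
     = 0.9541 × 0.0530 + 0.0349 × 0.9470
     = 0.05056730 + 0.03305030
     = 0.08361760

Step 2: Apply Bayes' theorem for P(D|+)
P(D|+) = P(+|D)P(D) / P(+)
       = 0.05056730 / 0.08361760
       = 0.6047


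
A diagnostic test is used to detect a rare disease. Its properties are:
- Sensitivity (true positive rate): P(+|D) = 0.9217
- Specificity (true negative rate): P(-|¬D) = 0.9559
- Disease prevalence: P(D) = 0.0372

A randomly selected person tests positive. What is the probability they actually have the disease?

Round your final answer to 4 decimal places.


Let D = has disease, + = positive test

Given:
- P(D) = 0.0372 (prevalence)
- P(+|D) = 0.9217 (sensitivity)
- P(-|¬D) = 0.9559 (specificity)
- P(+|¬D) = 0.0441 (false positive rate = 1 - specificity)

Step 1: Find P(+)
P(+) = P(+|D)P(D) + P(+|¬D)P(¬D)
     = 0.9217 × 0.0372 + 0.0441 × 0.9628
     = 0.03428724 + 0.04245948
     = 0.07674672

Step 2: Apply Bayes' theorem for P(D|+)
P(D|+) = P(+|D)P(D) / P(+)
       = 0.03428724 / 0.07674672
       = 0.4468


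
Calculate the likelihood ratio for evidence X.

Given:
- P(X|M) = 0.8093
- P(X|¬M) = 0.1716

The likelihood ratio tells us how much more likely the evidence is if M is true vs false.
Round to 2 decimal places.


Likelihood Ratio (LR) = P(X|M) / P(X|¬M)

LR = 0.8093 / 0.1716
   = 4.72

The evidence is 4.72 times more likely if M is true than if M is false.
Because LR exceeds 1, X is evidence for M.


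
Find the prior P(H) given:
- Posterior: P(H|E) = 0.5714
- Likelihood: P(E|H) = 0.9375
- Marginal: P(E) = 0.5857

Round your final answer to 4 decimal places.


From Bayes' theorem: P(H|E) = P(E|H) × P(H) / P(E)

Rearranging for P(H):
P(H) = P(H|E) × P(E) / P(E|H)
     = 0.5714 × 0.5857 / 0.9375
     = 0.33466898 / 0.9375
     = 0.3570


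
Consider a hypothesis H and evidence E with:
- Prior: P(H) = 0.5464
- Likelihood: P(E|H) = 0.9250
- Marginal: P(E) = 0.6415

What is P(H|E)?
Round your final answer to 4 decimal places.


Using Bayes' theorem:

P(H|E) = P(E|H) × P(H) / P(E)
       = 0.9250 × 0.5464 / 0.6415
       = 0.50542000 / 0.6415
       = 0.7879

The evidence strengthens our belief in H.
Prior: 0.5464 → Posterior: 0.7879


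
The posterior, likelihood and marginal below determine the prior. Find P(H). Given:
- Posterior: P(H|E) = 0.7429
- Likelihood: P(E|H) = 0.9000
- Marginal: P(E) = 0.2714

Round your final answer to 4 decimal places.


From Bayes' theorem: P(H|E) = P(E|H) × P(H) / P(E)

Rearranging for P(H):
P(H) = P(H|E) × P(E) / P(E|H)
     = 0.7429 × 0.2714 / 0.9000
     = 0.20162306 / 0.9000
     = 0.2240
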